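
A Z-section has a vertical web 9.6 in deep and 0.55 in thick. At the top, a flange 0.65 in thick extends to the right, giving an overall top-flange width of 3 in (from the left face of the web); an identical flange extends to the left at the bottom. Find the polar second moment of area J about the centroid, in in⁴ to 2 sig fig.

J ≈ 110 in⁴

Break the section into simple shapes (no overlaps), measuring from the bottom-left corner of the bounding box.
Web: 0.55 × 9.6, A = 5.28 in², y = 4.8 in, Ī = 40.55 in⁴.
Top flange (beyond web): 2.45 × 0.65, A = 1.593 in², y = 9.275 in, Ī = 0.05607 in⁴.
Bottom flange (beyond web): 2.45 × 0.65, A = 1.593 in², y = 0.325 in, Ī = 0.05607 in⁴.
Centroid: ȳ = ΣA·y / ΣA = 4.8 in.
Transfer each piece to the centroidal x-axis using Ī + A·d² with d = y − 4.8:
  web: d = 0 in → contributes +40.55 in⁴
  top flange (beyond web): d = 4.475 in → contributes +31.95 in⁴
  bottom flange (beyond web): d = -4.475 in → contributes +31.95 in⁴
Total I = 104.4 in⁴.
For the y-axis: x̄ = 2.725 in.
Repeating about the centroidal y-axis gives I_y = 8.893 in⁴.
Polar second moment: J = I_x + I_y = 113.3 in⁴.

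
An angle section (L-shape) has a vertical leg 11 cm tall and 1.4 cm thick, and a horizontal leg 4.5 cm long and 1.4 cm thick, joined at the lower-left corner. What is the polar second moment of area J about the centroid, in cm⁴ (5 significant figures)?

Decompose the section into non-overlapping parts with the origin at the bottom-left of its bounding rectangle.
Vertical leg: 1.4 × 11, A = 15.4 cm², y = 5.5 cm, Ī = 155.2833 cm⁴.
Horizontal leg (remainder): 3.1 × 1.4, A = 4.34 cm², y = 0.7 cm, Ī = 0.7088667 cm⁴.
Centroid: ȳ = ΣA·y / ΣA = 4.444681 cm.
Transfer each piece to the centroidal x-axis using Ī + A·d² with d = y − 4.444681:
  vertical leg: d = 1.055319 cm → contributes +172.4343 cm⁴
  horizontal leg (remainder): d = -3.744681 cm → contributes +61.5671 cm⁴
Total I = 234.0014 cm⁴.
For the y-axis: x̄ = 1.194681 cm.
Repeating about the centroidal y-axis gives I_y = 23.13164 cm⁴.
Polar second moment: J = I_x + I_y = 257.133 cm⁴.

J ≈ 257.13 cm⁴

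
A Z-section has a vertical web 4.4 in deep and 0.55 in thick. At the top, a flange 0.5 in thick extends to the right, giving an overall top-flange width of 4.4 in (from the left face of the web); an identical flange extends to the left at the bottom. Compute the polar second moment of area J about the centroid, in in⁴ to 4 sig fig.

Split into non-overlapping primitives; take the origin at the lower-left of the bounding box.
Web: 0.55 × 4.4, A = 2.42 in², y = 2.2 in, Ī = 3.90427 in⁴.
Top flange (beyond web): 3.85 × 0.5, A = 1.925 in², y = 4.15 in, Ī = 0.0401042 in⁴.
Bottom flange (beyond web): 3.85 × 0.5, A = 1.925 in², y = 0.25 in, Ī = 0.0401042 in⁴.
Centroid: ȳ = ΣA·y / ΣA = 2.2 in.
Transfer each piece to the centroidal x-axis using Ī + A·d² with d = y − 2.2:
  web: d = 0 in → contributes +3.90427 in⁴
  top flange (beyond web): d = 1.95 in → contributes +7.35992 in⁴
  bottom flange (beyond web): d = -1.95 in → contributes +7.35992 in⁴
Total I = 18.6241 in⁴.
For the y-axis: x̄ = 4.125 in.
Repeating about the centroidal y-axis gives I_y = 23.4506 in⁴.
Polar second moment: J = I_x + I_y = 42.0747 in⁴.

J ≈ 42.07 in⁴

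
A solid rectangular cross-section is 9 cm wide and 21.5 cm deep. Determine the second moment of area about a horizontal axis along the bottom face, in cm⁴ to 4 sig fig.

The section: 9 × 21.5, A = 193.5 cm², y = 10.75 cm, Ī = 7453.78 cm⁴.
Transfer it to the bottom edge using Ī + A·d² with d = y − 0:
  the section: d = 10.75 cm → contributes +29815.1 cm⁴
Total I = 29815.1 cm⁴.

I_base ≈ 2.982 × 10⁴ cm⁴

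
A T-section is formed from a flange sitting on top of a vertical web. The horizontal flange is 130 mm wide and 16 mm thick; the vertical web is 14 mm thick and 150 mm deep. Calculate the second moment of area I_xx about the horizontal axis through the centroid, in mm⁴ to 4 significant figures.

Decompose the section into non-overlapping parts with the origin at the bottom-left of its bounding rectangle.
Flange: 130 × 16, A = 2 080 mm², y = 158 mm, Ī = 44373.3 mm⁴.
Web: 14 × 150, A = 2 100 mm², y = 75 mm, Ī = 3 937 500 mm⁴.
Centroid: ȳ = ΣA·y / ΣA = 116.301 mm.
Transfer each piece to the horizontal axis through the centroid using Ī + A·d² with d = y − 116.301:
  flange: d = 41.6986 mm → contributes +3 661 016 mm⁴
  web: d = -41.3014 mm → contributes +7 519 698 mm⁴
Total I = 11 180 714 mm⁴.

I_xx ≈ 1.118 × 10⁷ mm⁴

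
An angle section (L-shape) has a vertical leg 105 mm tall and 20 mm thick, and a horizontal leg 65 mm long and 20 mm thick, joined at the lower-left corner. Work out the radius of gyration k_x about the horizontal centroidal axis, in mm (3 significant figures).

k_x ≈ 32.1 mm

Decompose the section into non-overlapping parts with the origin at the bottom-left of its bounding rectangle.
Vertical leg: 20 × 105, A = 2 100 mm², y = 52.5 mm, Ī = 1 929 375 mm⁴.
Horizontal leg (remainder): 45 × 20, A = 900 mm², y = 10 mm, Ī = 30 000 mm⁴.
Centroid: ȳ = ΣA·y / ΣA = 39.75 mm.
Transfer each piece to the horizontal centroidal axis using Ī + A·d² with d = y − 39.75:
  vertical leg: d = 12.75 mm → contributes +2 270 756 mm⁴
  horizontal leg (remainder): d = -29.75 mm → contributes +826 556 mm⁴
Total I = 3 097 313 mm⁴.
Radius of gyration: k = √(I/A) = √(3 097 313 / 3 000) = 32.132 mm.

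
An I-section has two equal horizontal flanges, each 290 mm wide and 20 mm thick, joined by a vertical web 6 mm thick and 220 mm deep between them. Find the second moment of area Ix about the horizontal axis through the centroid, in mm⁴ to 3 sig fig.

Ix ≈ 1.73 × 10⁸ mm⁴

Split into non-overlapping primitives; take the origin at the lower-left of the bounding box.
Bottom flange: 290 × 20, A = 5 800 mm², y = 10 mm, Ī = 193 333 mm⁴.
Web: 6 × 220, A = 1 320 mm², y = 130 mm, Ī = 5 324 000 mm⁴.
Top flange: 290 × 20, A = 5 800 mm², y = 250 mm, Ī = 193 333 mm⁴.
By symmetry the centroid is at mid-height, ȳ = 130 mm.
Transfer each piece to the horizontal axis through the centroid using Ī + A·d² with d = y − 130:
  bottom flange: d = -120 mm → contributes +83 713 333 mm⁴
  web: d = 0 mm → contributes +5 324 000 mm⁴
  top flange: d = 120 mm → contributes +83 713 333 mm⁴
Total I = 172 750 667 mm⁴.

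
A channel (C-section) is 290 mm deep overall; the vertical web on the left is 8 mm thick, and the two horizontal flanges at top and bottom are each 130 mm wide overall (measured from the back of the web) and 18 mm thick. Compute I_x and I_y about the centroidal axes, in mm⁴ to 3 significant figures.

Split into non-overlapping primitives; take the origin at the lower-left of the bounding box.
Web: 8 × 290, A = 2 320 mm², y = 145 mm, Ī = 16 259 333 mm⁴.
Top flange (beyond web): 122 × 18, A = 2 196 mm², y = 281 mm, Ī = 59 292 mm⁴.
Bottom flange (beyond web): 122 × 18, A = 2 196 mm², y = 9 mm, Ī = 59 292 mm⁴.
By symmetry the centroid is at mid-height, ȳ = 145 mm.
Transfer each piece to the centroidal x-axis using Ī + A·d² with d = y − 145:
  web: d = 0 mm → contributes +16 259 333 mm⁴
  top flange (beyond web): d = 136 mm → contributes +40 676 508 mm⁴
  bottom flange (beyond web): d = -136 mm → contributes +40 676 508 mm⁴
Total I = 97 612 349 mm⁴.
For the y-axis: x̄ = 46.533 mm.
Repeating about the centroidal y-axis gives I_y = 11 873 860 mm⁴.

I_x ≈ 9.76 × 10⁷ mm⁴, I_y ≈ 1.19 × 10⁷ mm⁴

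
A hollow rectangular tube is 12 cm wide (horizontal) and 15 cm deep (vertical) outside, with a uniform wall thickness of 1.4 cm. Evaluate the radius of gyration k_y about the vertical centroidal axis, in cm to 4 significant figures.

Split into non-overlapping primitives; take the origin at the lower-left of the bounding box.
Outer rectangle: 12 × 15, A = 180 cm², x = 6 cm, Ī = 2 160 cm⁴.
Inner void (subtracted): 9.2 × 12.2, A = 112.24 cm², x = 6 cm, Ī = 791.666 cm⁴.
By symmetry the centroid is at mid-width, x̄ = 6 cm.
All pieces are centred on the vertical centroidal axis, so I = ΣĪ (holes subtracted) = 1368.33 cm⁴.
Radius of gyration: k = √(I/A) = √(1368.33 / 67.76) = 4.49375 cm.

k_y ≈ 4.494 cm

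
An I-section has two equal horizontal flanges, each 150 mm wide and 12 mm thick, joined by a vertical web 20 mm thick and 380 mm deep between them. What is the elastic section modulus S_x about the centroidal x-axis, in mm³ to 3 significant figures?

Break the section into simple shapes (no overlaps), measuring from the bottom-left corner of the bounding box.
Bottom flange: 150 × 12, A = 1 800 mm², y = 6 mm, Ī = 21 600 mm⁴.
Web: 20 × 380, A = 7 600 mm², y = 202 mm, Ī = 91 453 333 mm⁴.
Top flange: 150 × 12, A = 1 800 mm², y = 398 mm, Ī = 21 600 mm⁴.
By symmetry the centroid is at mid-height, ȳ = 202 mm.
Transfer each piece to the centroidal x-axis using Ī + A·d² with d = y − 202:
  bottom flange: d = -196 mm → contributes +69 170 400 mm⁴
  web: d = 0 mm → contributes +91 453 333 mm⁴
  top flange: d = 196 mm → contributes +69 170 400 mm⁴
Total I = 229 794 133 mm⁴.
Extreme fibre distance c = 202 mm; S = I/c = 1 137 595 mm³.

S_x ≈ 1.14 × 10⁶ mm³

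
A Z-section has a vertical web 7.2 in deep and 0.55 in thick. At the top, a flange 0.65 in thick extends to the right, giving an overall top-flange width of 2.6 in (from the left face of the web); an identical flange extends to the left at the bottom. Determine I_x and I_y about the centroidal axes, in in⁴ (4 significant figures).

Break the section into simple shapes (no overlaps), measuring from the bottom-left corner of the bounding box.
Web: 0.55 × 7.2, A = 3.96 in², y = 3.6 in, Ī = 17.1072 in⁴.
Top flange (beyond web): 2.05 × 0.65, A = 1.3325 in², y = 6.875 in, Ī = 0.0469151 in⁴.
Bottom flange (beyond web): 2.05 × 0.65, A = 1.3325 in², y = 0.325 in, Ī = 0.0469151 in⁴.
Centroid: ȳ = ΣA·y / ΣA = 3.6 in.
Transfer each piece to the centroidal x-axis using Ī + A·d² with d = y − 3.6:
  web: d = 0 in → contributes +17.1072 in⁴
  top flange (beyond web): d = 3.275 in → contributes +14.3388 in⁴
  bottom flange (beyond web): d = -3.275 in → contributes +14.3388 in⁴
Total I = 45.7848 in⁴.
For the y-axis: x̄ = 2.325 in.
Repeating about the centroidal y-axis gives I_y = 5.53698 in⁴.

I_x ≈ 45.78 in⁴, I_y ≈ 5.537 in⁴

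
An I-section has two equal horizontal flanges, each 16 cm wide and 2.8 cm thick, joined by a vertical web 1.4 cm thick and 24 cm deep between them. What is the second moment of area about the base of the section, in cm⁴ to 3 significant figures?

Decompose the section into non-overlapping parts with the origin at the bottom-left of its bounding rectangle.
Bottom flange: 16 × 2.8, A = 44.8 cm², y = 1.4 cm, Ī = 29.269 cm⁴.
Web: 1.4 × 24, A = 33.6 cm², y = 14.8 cm, Ī = 1612.8 cm⁴.
Top flange: 16 × 2.8, A = 44.8 cm², y = 28.2 cm, Ī = 29.269 cm⁴.
Transfer each piece to the bottom edge using Ī + A·d² with d = y − 0:
  bottom flange: d = 1.4 cm → contributes +117.08 cm⁴
  web: d = 14.8 cm → contributes +8972.5 cm⁴
  top flange: d = 28.2 cm → contributes +35 656 cm⁴
Total I = 44 746 cm⁴.

I_base ≈ 4.47 × 10⁴ cm⁴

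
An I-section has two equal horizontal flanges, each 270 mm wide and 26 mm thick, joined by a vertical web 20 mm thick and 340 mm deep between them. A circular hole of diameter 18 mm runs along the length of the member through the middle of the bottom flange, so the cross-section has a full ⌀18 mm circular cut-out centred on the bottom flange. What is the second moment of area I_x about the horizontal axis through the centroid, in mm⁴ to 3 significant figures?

Split into non-overlapping primitives; take the origin at the lower-left of the bounding box.
Bottom flange: 270 × 26, A = 7 020 mm², y = 13 mm, Ī = 395 460 mm⁴.
Web: 20 × 340, A = 6 800 mm², y = 196 mm, Ī = 65 506 667 mm⁴.
Top flange: 270 × 26, A = 7 020 mm², y = 379 mm, Ī = 395 460 mm⁴.
Hole (subtracted): ⌀18, A = 254.47 mm², y = 13 mm, Ī = 5 153 mm⁴.
Centroid: ȳ = ΣA·y / ΣA = 198.26 mm.
Transfer each piece to the horizontal axis through the centroid using Ī + A·d² with d = y − 198.26:
  bottom flange: d = -185.26 mm → contributes +241 336 385 mm⁴
  web: d = -2.2622 mm → contributes +65 541 465 mm⁴
  top flange: d = 180.74 mm → contributes +229 711 943 mm⁴
  hole: d = -185.26 mm → contributes −8 739 056 mm⁴
Total I = 527 850 737 mm⁴.

I_x ≈ 5.28 × 10⁸ mm⁴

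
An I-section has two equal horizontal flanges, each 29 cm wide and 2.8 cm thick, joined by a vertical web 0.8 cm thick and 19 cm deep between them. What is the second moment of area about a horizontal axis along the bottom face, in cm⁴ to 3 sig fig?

Break the section into simple shapes (no overlaps), measuring from the bottom-left corner of the bounding box.
Bottom flange: 29 × 2.8, A = 81.2 cm², y = 1.4 cm, Ī = 53.051 cm⁴.
Web: 0.8 × 19, A = 15.2 cm², y = 12.3 cm, Ī = 457.27 cm⁴.
Top flange: 29 × 2.8, A = 81.2 cm², y = 23.2 cm, Ī = 53.051 cm⁴.
Transfer each piece to a horizontal axis along the bottom face using Ī + A·d² with d = y − 0:
  bottom flange: d = 1.4 cm → contributes +212.2 cm⁴
  web: d = 12.3 cm → contributes +2756.9 cm⁴
  top flange: d = 23.2 cm → contributes +43 758 cm⁴
Total I = 46 727 cm⁴.

I_base ≈ 4.67 × 10⁴ cm⁴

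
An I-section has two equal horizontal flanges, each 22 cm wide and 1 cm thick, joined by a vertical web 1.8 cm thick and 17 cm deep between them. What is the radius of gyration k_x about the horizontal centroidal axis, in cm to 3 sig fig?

Break the section into simple shapes (no overlaps), measuring from the bottom-left corner of the bounding box.
Bottom flange: 22 × 1, A = 22 cm², y = 0.5 cm, Ī = 1.8333 cm⁴.
Web: 1.8 × 17, A = 30.6 cm², y = 9.5 cm, Ī = 736.95 cm⁴.
Top flange: 22 × 1, A = 22 cm², y = 18.5 cm, Ī = 1.8333 cm⁴.
By symmetry the centroid is at mid-height, ȳ = 9.5 cm.
Transfer each piece to the horizontal centroidal axis using Ī + A·d² with d = y − 9.5:
  bottom flange: d = -9 cm → contributes +1783.8 cm⁴
  web: d = 0 cm → contributes +736.95 cm⁴
  top flange: d = 9 cm → contributes +1783.8 cm⁴
Total I = 4304.6 cm⁴.
Radius of gyration: k = √(I/A) = √(4304.6 / 74.6) = 7.5962 cm.

k_x ≈ 7.60 cm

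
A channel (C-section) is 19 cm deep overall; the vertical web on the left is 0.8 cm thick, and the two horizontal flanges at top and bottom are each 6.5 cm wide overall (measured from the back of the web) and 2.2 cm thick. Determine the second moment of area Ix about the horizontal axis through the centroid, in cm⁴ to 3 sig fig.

Split into non-overlapping primitives; take the origin at the lower-left of the bounding box.
Web: 0.8 × 19, A = 15.2 cm², y = 9.5 cm, Ī = 457.27 cm⁴.
Top flange (beyond web): 5.7 × 2.2, A = 12.54 cm², y = 17.9 cm, Ī = 5.0578 cm⁴.
Bottom flange (beyond web): 5.7 × 2.2, A = 12.54 cm², y = 1.1 cm, Ī = 5.0578 cm⁴.
By symmetry the centroid is at mid-height, ȳ = 9.5 cm.
Transfer each piece to the horizontal axis through the centroid using Ī + A·d² with d = y − 9.5:
  web: d = 0 cm → contributes +457.27 cm⁴
  top flange (beyond web): d = 8.4 cm → contributes +889.88 cm⁴
  bottom flange (beyond web): d = -8.4 cm → contributes +889.88 cm⁴
Total I = 2 237 cm⁴.

Ix ≈ 2240 cm⁴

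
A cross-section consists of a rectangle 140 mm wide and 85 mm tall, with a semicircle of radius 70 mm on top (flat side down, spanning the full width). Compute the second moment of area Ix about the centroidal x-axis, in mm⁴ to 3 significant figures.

Split into non-overlapping primitives; take the origin at the lower-left of the bounding box.
Rectangular body: 140 × 85, A = 11 900 mm², y = 42.5 mm, Ī = 7 164 792 mm⁴.
Semicircular cap: semicircle r = 70, A = 7696.9 mm², y = 114.71 mm, Ī = 2 635 265 mm⁴.
Centroid: ȳ = ΣA·y / ΣA = 70.861 mm.
Transfer each piece to the centroidal x-axis using Ī + A·d² with d = y − 70.861:
  rectangular body: d = -28.361 mm → contributes +16 736 419 mm⁴
  semicircular cap: d = 43.848 mm → contributes +17 433 733 mm⁴
Total I = 34 170 152 mm⁴.

Ix ≈ 3.42 × 10⁷ mm⁴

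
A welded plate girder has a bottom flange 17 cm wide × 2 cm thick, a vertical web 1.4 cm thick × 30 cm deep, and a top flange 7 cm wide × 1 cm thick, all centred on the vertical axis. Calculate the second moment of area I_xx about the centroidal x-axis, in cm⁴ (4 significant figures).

I_xx ≈ 1.126 × 10⁴ cm⁴

Treat the section as a set of non-overlapping primitives; coordinates are from the bounding-box lower-left.
Bottom plate: 17 × 2, A = 34 cm², y = 1 cm, Ī = 11.3333 cm⁴.
Web plate: 1.4 × 30, A = 42 cm², y = 17 cm, Ī = 3 150 cm⁴.
Top plate: 7 × 1, A = 7 cm², y = 32.5 cm, Ī = 0.583333 cm⁴.
Centroid: ȳ = ΣA·y / ΣA = 11.753 cm.
Transfer each piece to the centroidal x-axis using Ī + A·d² with d = y − 11.753:
  bottom plate: d = -10.753 cm → contributes +3942.66 cm⁴
  web plate: d = 5.24699 cm → contributes +4306.3 cm⁴
  top plate: d = 20.747 cm → contributes +3013.65 cm⁴
Total I = 11262.6 cm⁴.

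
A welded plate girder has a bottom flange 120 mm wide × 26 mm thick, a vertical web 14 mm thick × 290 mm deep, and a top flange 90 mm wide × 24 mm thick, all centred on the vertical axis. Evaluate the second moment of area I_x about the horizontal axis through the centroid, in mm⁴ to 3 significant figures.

Split into non-overlapping primitives; take the origin at the lower-left of the bounding box.
Bottom plate: 120 × 26, A = 3 120 mm², y = 13 mm, Ī = 175 760 mm⁴.
Web plate: 14 × 290, A = 4 060 mm², y = 171 mm, Ī = 28 453 833 mm⁴.
Top plate: 90 × 24, A = 2 160 mm², y = 328 mm, Ī = 103 680 mm⁴.
Centroid: ȳ = ΣA·y / ΣA = 154.53 mm.
Transfer each piece to the horizontal axis through the centroid using Ī + A·d² with d = y − 154.53:
  bottom plate: d = -141.53 mm → contributes +62 670 707 mm⁴
  web plate: d = 16.471 mm → contributes +29 555 299 mm⁴
  top plate: d = 173.47 mm → contributes +65 102 875 mm⁴
Total I = 157 328 881 mm⁴.

I_x ≈ 1.57 × 10⁸ mm⁴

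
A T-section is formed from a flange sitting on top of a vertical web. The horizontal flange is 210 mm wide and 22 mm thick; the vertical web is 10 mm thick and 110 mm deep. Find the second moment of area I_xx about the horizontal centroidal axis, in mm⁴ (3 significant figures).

I_xx ≈ 5.17 × 10⁶ mm⁴

Break the section into simple shapes (no overlaps), measuring from the bottom-left corner of the bounding box.
Flange: 210 × 22, A = 4 620 mm², y = 121 mm, Ī = 186 340 mm⁴.
Web: 10 × 110, A = 1 100 mm², y = 55 mm, Ī = 1 109 167 mm⁴.
Centroid: ȳ = ΣA·y / ΣA = 108.31 mm.
Transfer each piece to the horizontal centroidal axis using Ī + A·d² with d = y − 108.31:
  flange: d = 12.692 mm → contributes +930 597 mm⁴
  web: d = -53.308 mm → contributes +4 235 048 mm⁴
Total I = 5 165 645 mm⁴.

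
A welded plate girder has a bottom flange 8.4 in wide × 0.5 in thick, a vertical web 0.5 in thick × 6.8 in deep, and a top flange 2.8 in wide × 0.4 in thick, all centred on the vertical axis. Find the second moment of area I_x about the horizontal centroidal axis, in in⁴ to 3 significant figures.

I_x ≈ 69.0 in⁴

Break the section into simple shapes (no overlaps), measuring from the bottom-left corner of the bounding box.
Bottom plate: 8.4 × 0.5, A = 4.2 in², y = 0.25 in, Ī = 0.0875 in⁴.
Web plate: 0.5 × 6.8, A = 3.4 in², y = 3.9 in, Ī = 13.101 in⁴.
Top plate: 2.8 × 0.4, A = 1.12 in², y = 7.5 in, Ī = 0.014933 in⁴.
Centroid: ȳ = ΣA·y / ΣA = 2.6044 in.
Transfer each piece to the horizontal centroidal axis using Ī + A·d² with d = y − 2.6044:
  bottom plate: d = -2.3544 in → contributes +23.368 in⁴
  web plate: d = 1.2956 in → contributes +18.809 in⁴
  top plate: d = 4.8956 in → contributes +26.858 in⁴
Total I = 69.035 in⁴.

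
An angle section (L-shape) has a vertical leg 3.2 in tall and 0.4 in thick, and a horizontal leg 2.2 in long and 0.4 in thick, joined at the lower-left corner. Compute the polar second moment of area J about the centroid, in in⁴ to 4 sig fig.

Split into non-overlapping primitives; take the origin at the lower-left of the bounding box.
Vertical leg: 0.4 × 3.2, A = 1.28 in², y = 1.6 in, Ī = 1.09227 in⁴.
Horizontal leg (remainder): 1.8 × 0.4, A = 0.72 in², y = 0.2 in, Ī = 0.0096 in⁴.
Centroid: ȳ = ΣA·y / ΣA = 1.096 in.
Transfer each piece to the centroidal x-axis using Ī + A·d² with d = y − 1.096:
  vertical leg: d = 0.504 in → contributes +1.41741 in⁴
  horizontal leg (remainder): d = -0.896 in → contributes +0.587628 in⁴
Total I = 2.00503 in⁴.
For the y-axis: x̄ = 0.596 in.
Repeating about the centroidal y-axis gives I_y = 0.769035 in⁴.
Polar second moment: J = I_x + I_y = 2.77407 in⁴.

J ≈ 2.774 in⁴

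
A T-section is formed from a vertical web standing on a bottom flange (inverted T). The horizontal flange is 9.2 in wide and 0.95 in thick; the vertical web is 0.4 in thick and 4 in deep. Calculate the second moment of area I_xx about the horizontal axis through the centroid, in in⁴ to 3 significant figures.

Split into non-overlapping primitives; take the origin at the lower-left of the bounding box.
Flange: 9.2 × 0.95, A = 8.74 in², y = 0.475 in, Ī = 0.65732 in⁴.
Web: 0.4 × 4, A = 1.6 in², y = 2.95 in, Ī = 2.1333 in⁴.
Centroid: ȳ = ΣA·y / ΣA = 0.85798 in.
Transfer each piece to the horizontal axis through the centroid using Ī + A·d² with d = y − 0.85798:
  flange: d = -0.38298 in → contributes +1.9392 in⁴
  web: d = 2.092 in → contributes +9.1358 in⁴
Total I = 11.075 in⁴.

I_xx ≈ 11.1 in⁴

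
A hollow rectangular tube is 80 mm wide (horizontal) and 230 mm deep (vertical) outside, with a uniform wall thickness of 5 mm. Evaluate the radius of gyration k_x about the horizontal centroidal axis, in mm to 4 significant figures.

k_x ≈ 79.58 mm

Decompose the section into non-overlapping parts with the origin at the bottom-left of its bounding rectangle.
Outer rectangle: 80 × 230, A = 18 400 mm², y = 115 mm, Ī = 81 113 333 mm⁴.
Inner void (subtracted): 70 × 220, A = 15 400 mm², y = 115 mm, Ī = 62 113 333 mm⁴.
By symmetry the centroid is at mid-height, ȳ = 115 mm.
All pieces are centred on the horizontal centroidal axis, so I = ΣĪ (holes subtracted) = 19 000 000 mm⁴.
Radius of gyration: k = √(I/A) = √(19 000 000 / 3 000) = 79.5822 mm.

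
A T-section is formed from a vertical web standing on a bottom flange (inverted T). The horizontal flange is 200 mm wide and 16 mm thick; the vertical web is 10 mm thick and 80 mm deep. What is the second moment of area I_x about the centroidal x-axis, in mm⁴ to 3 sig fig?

I_x ≈ 1.97 × 10⁶ mm⁴

Decompose the section into non-overlapping parts with the origin at the bottom-left of its bounding rectangle.
Flange: 200 × 16, A = 3 200 mm², y = 8 mm, Ī = 68 267 mm⁴.
Web: 10 × 80, A = 800 mm², y = 56 mm, Ī = 426 667 mm⁴.
Centroid: ȳ = ΣA·y / ΣA = 17.6 mm.
Transfer each piece to the centroidal x-axis using Ī + A·d² with d = y − 17.6:
  flange: d = -9.6 mm → contributes +363 179 mm⁴
  web: d = 38.4 mm → contributes +1 606 315 mm⁴
Total I = 1 969 493 mm⁴.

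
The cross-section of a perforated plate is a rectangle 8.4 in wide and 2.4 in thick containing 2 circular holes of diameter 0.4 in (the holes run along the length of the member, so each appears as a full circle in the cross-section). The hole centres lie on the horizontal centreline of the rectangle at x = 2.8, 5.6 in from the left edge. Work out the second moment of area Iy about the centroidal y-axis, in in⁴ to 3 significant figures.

Iy ≈ 118 in⁴

Break the section into simple shapes (no overlaps), measuring from the bottom-left corner of the bounding box.
Plate: 8.4 × 2.4, A = 20.16 in², x = 4.2 in, Ī = 118.54 in⁴.
Hole 1 (subtracted): ⌀0.4, A = 0.12566 in², x = 2.8 in, Ī = 0.0012566 in⁴.
Hole 2 (subtracted): ⌀0.4, A = 0.12566 in², x = 5.6 in, Ī = 0.0012566 in⁴.
By symmetry the centroid is at mid-width, x̄ = 4.2 in.
Transfer each piece to the centroidal y-axis using Ī + A·d² with d = x − 4.2:
  plate: d = 0 in → contributes +118.54 in⁴
  hole 1: d = -1.4 in → contributes −0.24756 in⁴
  hole 2: d = 1.4 in → contributes −0.24756 in⁴
Total I = 118.05 in⁴.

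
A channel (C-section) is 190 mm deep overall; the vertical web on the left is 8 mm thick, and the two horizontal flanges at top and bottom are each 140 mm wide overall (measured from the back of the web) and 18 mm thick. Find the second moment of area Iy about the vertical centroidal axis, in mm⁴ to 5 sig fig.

Split into non-overlapping primitives; take the origin at the lower-left of the bounding box.
Web: 8 × 190, A = 1 520 mm², x = 4 mm, Ī = 8106.667 mm⁴.
Top flange (beyond web): 132 × 18, A = 2 376 mm², x = 74 mm, Ī = 3 449 952 mm⁴.
Bottom flange (beyond web): 132 × 18, A = 2 376 mm², x = 74 mm, Ī = 3 449 952 mm⁴.
Centroid: x̄ = ΣA·x / ΣA = 57.03571 mm.
Transfer each piece to the vertical centroidal axis using Ī + A·d² with d = x − 57.03571:
  web: d = -53.03571 mm → contributes +4 283 543 mm⁴
  top flange (beyond web): d = 16.96429 mm → contributes +4 133 734 mm⁴
  bottom flange (beyond web): d = 16.96429 mm → contributes +4 133 734 mm⁴
Total I = 12 551 011 mm⁴.

Iy ≈ 1.2551 × 10⁷ mm⁴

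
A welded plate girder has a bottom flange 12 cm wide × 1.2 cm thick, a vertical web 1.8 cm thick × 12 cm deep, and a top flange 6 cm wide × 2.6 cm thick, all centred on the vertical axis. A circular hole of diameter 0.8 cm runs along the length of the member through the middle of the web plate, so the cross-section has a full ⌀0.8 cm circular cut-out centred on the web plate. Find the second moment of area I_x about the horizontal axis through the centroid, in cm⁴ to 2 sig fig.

I_x ≈ 1700 cm⁴

Decompose the section into non-overlapping parts with the origin at the bottom-left of its bounding rectangle.
Bottom plate: 12 × 1.2, A = 14.4 cm², y = 0.6 cm, Ī = 1.728 cm⁴.
Web plate: 1.8 × 12, A = 21.6 cm², y = 7.2 cm, Ī = 259.2 cm⁴.
Top plate: 6 × 2.6, A = 15.6 cm², y = 14.5 cm, Ī = 8.788 cm⁴.
Hole (subtracted): ⌀0.8, A = 0.5027 cm², y = 7.2 cm, Ī = 0.02011 cm⁴.
Centroid: ȳ = ΣA·y / ΣA = 7.569 cm.
Transfer each piece to the horizontal axis through the centroid using Ī + A·d² with d = y − 7.569:
  bottom plate: d = -6.969 cm → contributes +701 cm⁴
  web plate: d = -0.3687 cm → contributes +262.1 cm⁴
  top plate: d = 6.931 cm → contributes +758.3 cm⁴
  hole: d = -0.3687 cm → contributes −0.08844 cm⁴
Total I = 1 721 cm⁴.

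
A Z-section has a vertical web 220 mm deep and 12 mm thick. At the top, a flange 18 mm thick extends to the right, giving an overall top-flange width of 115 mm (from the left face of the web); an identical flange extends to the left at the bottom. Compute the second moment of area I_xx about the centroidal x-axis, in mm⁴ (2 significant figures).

I_xx ≈ 4.9 × 10⁷ mm⁴

Split into non-overlapping primitives; take the origin at the lower-left of the bounding box.
Web: 12 × 220, A = 2 640 mm², y = 110 mm, Ī = 10 648 000 mm⁴.
Top flange (beyond web): 103 × 18, A = 1 854 mm², y = 211 mm, Ī = 50 058 mm⁴.
Bottom flange (beyond web): 103 × 18, A = 1 854 mm², y = 9 mm, Ī = 50 058 mm⁴.
Centroid: ȳ = ΣA·y / ΣA = 110 mm.
Transfer each piece to the centroidal x-axis using Ī + A·d² with d = y − 110:
  web: d = 0 mm → contributes +10 648 000 mm⁴
  top flange (beyond web): d = 101 mm → contributes +18 962 712 mm⁴
  bottom flange (beyond web): d = -101 mm → contributes +18 962 712 mm⁴
Total I = 48 573 424 mm⁴.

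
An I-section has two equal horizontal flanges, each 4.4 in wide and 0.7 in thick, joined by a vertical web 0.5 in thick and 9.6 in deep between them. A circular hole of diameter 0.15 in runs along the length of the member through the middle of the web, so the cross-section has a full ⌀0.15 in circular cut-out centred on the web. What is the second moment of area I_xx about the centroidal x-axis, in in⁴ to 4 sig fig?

I_xx ≈ 200.5 in⁴

Split into non-overlapping primitives; take the origin at the lower-left of the bounding box.
Bottom flange: 4.4 × 0.7, A = 3.08 in², y = 0.35 in, Ī = 0.125767 in⁴.
Web: 0.5 × 9.6, A = 4.8 in², y = 5.5 in, Ī = 36.864 in⁴.
Top flange: 4.4 × 0.7, A = 3.08 in², y = 10.65 in, Ī = 0.125767 in⁴.
Hole (subtracted): ⌀0.15, A = 0.0176715 in², y = 5.5 in, Ī = 0.0000248505 in⁴.
By symmetry the centroid is at mid-height, ȳ = 5.5 in.
Transfer each piece to the centroidal x-axis using Ī + A·d² with d = y − 5.5:
  bottom flange: d = -5.15 in → contributes +81.8151 in⁴
  web: d = 0 in → contributes +36.864 in⁴
  top flange: d = 5.15 in → contributes +81.8151 in⁴
  hole: d = 0 in → contributes −0.0000248505 in⁴
Total I = 200.494 in⁴.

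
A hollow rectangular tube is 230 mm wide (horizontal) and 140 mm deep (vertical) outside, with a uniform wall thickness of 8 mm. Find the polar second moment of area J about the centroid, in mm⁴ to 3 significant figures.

Decompose the section into non-overlapping parts with the origin at the bottom-left of its bounding rectangle.
Outer rectangle: 230 × 140, A = 32 200 mm², y = 70 mm, Ī = 52 593 333 mm⁴.
Inner void (subtracted): 214 × 124, A = 26 536 mm², y = 70 mm, Ī = 34 001 461 mm⁴.
By symmetry the centroid is at mid-height, ȳ = 70 mm.
All pieces are centred on the centroidal x-axis, so I = ΣĪ (holes subtracted) = 18 591 872 mm⁴.
Repeating about the centroidal y-axis gives I_y = 40 678 112 mm⁴.
Polar second moment: J = I_x + I_y = 59 269 984 mm⁴.

J ≈ 5.93 × 10⁷ mm⁴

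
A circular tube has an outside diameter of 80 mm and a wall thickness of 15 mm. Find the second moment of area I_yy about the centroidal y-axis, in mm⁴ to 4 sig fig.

Split into non-overlapping primitives; take the origin at the lower-left of the bounding box.
Outer circle: ⌀80, A = 5026.55 mm², x = 40 mm, Ī = 2 010 619 mm⁴.
Bore (subtracted): ⌀50, A = 1963.5 mm², x = 40 mm, Ī = 306 796 mm⁴.
By symmetry the centroid is at mid-width, x̄ = 40 mm.
All pieces are centred on the centroidal y-axis, so I = ΣĪ (holes subtracted) = 1 703 823 mm⁴.

I_yy ≈ 1.704 × 10⁶ mm⁴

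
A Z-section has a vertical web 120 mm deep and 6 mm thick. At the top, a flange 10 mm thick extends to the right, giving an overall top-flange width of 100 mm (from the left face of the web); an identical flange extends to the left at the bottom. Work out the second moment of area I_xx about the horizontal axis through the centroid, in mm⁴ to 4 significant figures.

I_xx ≈ 6.567 × 10⁶ mm⁴

Break the section into simple shapes (no overlaps), measuring from the bottom-left corner of the bounding box.
Web: 6 × 120, A = 720 mm², y = 60 mm, Ī = 864 000 mm⁴.
Top flange (beyond web): 94 × 10, A = 940 mm², y = 115 mm, Ī = 7833.33 mm⁴.
Bottom flange (beyond web): 94 × 10, A = 940 mm², y = 5 mm, Ī = 7833.33 mm⁴.
Centroid: ȳ = ΣA·y / ΣA = 60 mm.
Transfer each piece to the horizontal axis through the centroid using Ī + A·d² with d = y − 60:
  web: d = 0 mm → contributes +864 000 mm⁴
  top flange (beyond web): d = 55 mm → contributes +2 851 333 mm⁴
  bottom flange (beyond web): d = -55 mm → contributes +2 851 333 mm⁴
Total I = 6 566 667 mm⁴.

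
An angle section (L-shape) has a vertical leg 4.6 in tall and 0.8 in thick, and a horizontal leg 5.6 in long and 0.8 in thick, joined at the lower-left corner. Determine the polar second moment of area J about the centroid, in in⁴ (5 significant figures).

Treat the section as a set of non-overlapping primitives; coordinates are from the bounding-box lower-left.
Vertical leg: 0.8 × 4.6, A = 3.68 in², y = 2.3 in, Ī = 6.489067 in⁴.
Horizontal leg (remainder): 4.8 × 0.8, A = 3.84 in², y = 0.4 in, Ī = 0.2048 in⁴.
Centroid: ȳ = ΣA·y / ΣA = 1.329787 in.
Transfer each piece to the centroidal x-axis using Ī + A·d² with d = y − 1.329787:
  vertical leg: d = 0.9702128 in → contributes +9.953098 in⁴
  horizontal leg (remainder): d = -0.9297872 in → contributes +3.524497 in⁴
Total I = 13.47759 in⁴.
For the y-axis: x̄ = 1.829787 in.
Repeating about the centroidal y-axis gives I_y = 22.30159 in⁴.
Polar second moment: J = I_x + I_y = 35.77919 in⁴.

J ≈ 35.779 in⁴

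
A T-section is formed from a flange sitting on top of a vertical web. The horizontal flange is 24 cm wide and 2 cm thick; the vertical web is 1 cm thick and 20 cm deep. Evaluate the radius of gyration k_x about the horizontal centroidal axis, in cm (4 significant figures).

k_x ≈ 5.930 cm

Treat the section as a set of non-overlapping primitives; coordinates are from the bounding-box lower-left.
Flange: 24 × 2, A = 48 cm², y = 21 cm, Ī = 16 cm⁴.
Web: 1 × 20, A = 20 cm², y = 10 cm, Ī = 666.667 cm⁴.
Centroid: ȳ = ΣA·y / ΣA = 17.7647 cm.
Transfer each piece to the horizontal centroidal axis using Ī + A·d² with d = y − 17.7647:
  flange: d = 3.23529 cm → contributes +518.422 cm⁴
  web: d = -7.76471 cm → contributes +1872.48 cm⁴
Total I = 2390.9 cm⁴.
Radius of gyration: k = √(I/A) = √(2390.9 / 68) = 5.92961 cm.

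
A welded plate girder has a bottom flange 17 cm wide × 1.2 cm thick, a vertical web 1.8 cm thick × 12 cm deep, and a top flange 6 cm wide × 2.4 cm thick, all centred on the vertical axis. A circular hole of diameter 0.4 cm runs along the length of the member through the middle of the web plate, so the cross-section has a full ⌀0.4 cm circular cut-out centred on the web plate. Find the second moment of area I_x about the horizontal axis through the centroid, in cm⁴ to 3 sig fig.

Decompose the section into non-overlapping parts with the origin at the bottom-left of its bounding rectangle.
Bottom plate: 17 × 1.2, A = 20.4 cm², y = 0.6 cm, Ī = 2.448 cm⁴.
Web plate: 1.8 × 12, A = 21.6 cm², y = 7.2 cm, Ī = 259.2 cm⁴.
Top plate: 6 × 2.4, A = 14.4 cm², y = 14.4 cm, Ī = 6.912 cm⁴.
Hole (subtracted): ⌀0.4, A = 0.12566 cm², y = 7.2 cm, Ī = 0.0012566 cm⁴.
Centroid: ȳ = ΣA·y / ΣA = 6.6498 cm.
Transfer each piece to the horizontal axis through the centroid using Ī + A·d² with d = y − 6.6498:
  bottom plate: d = -6.0498 cm → contributes +749.1 cm⁴
  web plate: d = 0.55016 cm → contributes +265.74 cm⁴
  top plate: d = 7.7502 cm → contributes +871.85 cm⁴
  hole: d = 0.55016 cm → contributes −0.039292 cm⁴
Total I = 1886.6 cm⁴.

I_x ≈ 1890 cm⁴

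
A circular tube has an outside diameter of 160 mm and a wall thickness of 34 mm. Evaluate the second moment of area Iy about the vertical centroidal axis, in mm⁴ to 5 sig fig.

Decompose the section into non-overlapping parts with the origin at the bottom-left of its bounding rectangle.
Outer circle: ⌀160, A = 20106.19 mm², x = 80 mm, Ī = 32 169 909 mm⁴.
Bore (subtracted): ⌀92, A = 6647.61 mm², x = 80 mm, Ī = 3 516 586 mm⁴.
By symmetry the centroid is at mid-width, x̄ = 80 mm.
All pieces are centred on the vertical centroidal axis, so I = ΣĪ (holes subtracted) = 28 653 323 mm⁴.

Iy ≈ 2.8653 × 10⁷ mm⁴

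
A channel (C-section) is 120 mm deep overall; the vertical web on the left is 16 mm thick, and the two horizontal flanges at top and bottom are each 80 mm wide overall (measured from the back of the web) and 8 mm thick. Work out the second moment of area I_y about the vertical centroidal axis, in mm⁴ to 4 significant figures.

Decompose the section into non-overlapping parts with the origin at the bottom-left of its bounding rectangle.
Web: 16 × 120, A = 1 920 mm², x = 8 mm, Ī = 40 960 mm⁴.
Top flange (beyond web): 64 × 8, A = 512 mm², x = 48 mm, Ī = 174 763 mm⁴.
Bottom flange (beyond web): 64 × 8, A = 512 mm², x = 48 mm, Ī = 174 763 mm⁴.
Centroid: x̄ = ΣA·x / ΣA = 21.913 mm.
Transfer each piece to the vertical centroidal axis using Ī + A·d² with d = x − 21.913:
  web: d = -13.913 mm → contributes +412 620 mm⁴
  top flange (beyond web): d = 26.087 mm → contributes +523 194 mm⁴
  bottom flange (beyond web): d = 26.087 mm → contributes +523 194 mm⁴
Total I = 1 459 007 mm⁴.

I_y ≈ 1.459 × 10⁶ mm⁴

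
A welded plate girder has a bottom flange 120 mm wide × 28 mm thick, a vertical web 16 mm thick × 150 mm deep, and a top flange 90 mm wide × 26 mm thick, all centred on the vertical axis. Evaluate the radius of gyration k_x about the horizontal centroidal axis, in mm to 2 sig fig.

k_x ≈ 77 mm

Split into non-overlapping primitives; take the origin at the lower-left of the bounding box.
Bottom plate: 120 × 28, A = 3 360 mm², y = 14 mm, Ī = 219 520 mm⁴.
Web plate: 16 × 150, A = 2 400 mm², y = 103 mm, Ī = 4 500 000 mm⁴.
Top plate: 90 × 26, A = 2 340 mm², y = 191 mm, Ī = 131 820 mm⁴.
Centroid: ȳ = ΣA·y / ΣA = 91.5 mm.
Transfer each piece to the horizontal centroidal axis using Ī + A·d² with d = y − 91.5:
  bottom plate: d = -77.5 mm → contributes +20 402 449 mm⁴
  web plate: d = 11.5 mm → contributes +4 817 196 mm⁴
  top plate: d = 99.5 mm → contributes +23 296 680 mm⁴
Total I = 48 516 325 mm⁴.
Radius of gyration: k = √(I/A) = √(48 516 325 / 8 100) = 77.39 mm.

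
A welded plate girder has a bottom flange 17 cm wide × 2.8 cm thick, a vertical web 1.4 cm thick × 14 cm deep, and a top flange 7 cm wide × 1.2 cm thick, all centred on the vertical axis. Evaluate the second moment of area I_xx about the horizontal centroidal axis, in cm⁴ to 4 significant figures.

I_xx ≈ 2703 cm⁴

Treat the section as a set of non-overlapping primitives; coordinates are from the bounding-box lower-left.
Bottom plate: 17 × 2.8, A = 47.6 cm², y = 1.4 cm, Ī = 31.0987 cm⁴.
Web plate: 1.4 × 14, A = 19.6 cm², y = 9.8 cm, Ī = 320.133 cm⁴.
Top plate: 7 × 1.2, A = 8.4 cm², y = 17.4 cm, Ī = 1.008 cm⁴.
Centroid: ȳ = ΣA·y / ΣA = 5.35556 cm.
Transfer each piece to the horizontal centroidal axis using Ī + A·d² with d = y − 5.35556:
  bottom plate: d = -3.95556 cm → contributes +775.868 cm⁴
  web plate: d = 4.44444 cm → contributes +707.294 cm⁴
  top plate: d = 12.0444 cm → contributes +1219.58 cm⁴
Total I = 2702.75 cm⁴.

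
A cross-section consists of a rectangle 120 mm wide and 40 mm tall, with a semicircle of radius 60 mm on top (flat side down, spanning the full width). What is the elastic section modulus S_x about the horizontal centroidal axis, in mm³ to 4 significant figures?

Treat the section as a set of non-overlapping primitives; coordinates are from the bounding-box lower-left.
Rectangular body: 120 × 40, A = 4 800 mm², y = 20 mm, Ī = 640 000 mm⁴.
Semicircular cap: semicircle r = 60, A = 5654.87 mm², y = 65.4648 mm, Ī = 1 422 450 mm⁴.
Centroid: ȳ = ΣA·y / ΣA = 44.5912 mm.
Transfer each piece to the horizontal centroidal axis using Ī + A·d² with d = y − 44.5912:
  rectangular body: d = -24.5912 mm → contributes +3 542 681 mm⁴
  semicircular cap: d = 20.8736 mm → contributes +3 886 323 mm⁴
Total I = 7 429 004 mm⁴.
Extreme fibre distance c = 55.4088 mm; S = I/c = 134 076 mm³.

S_x ≈ 1.341 × 10⁵ mm³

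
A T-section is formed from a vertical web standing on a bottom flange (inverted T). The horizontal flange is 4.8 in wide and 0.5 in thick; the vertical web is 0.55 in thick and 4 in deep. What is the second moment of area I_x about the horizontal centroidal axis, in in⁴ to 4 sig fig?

Split into non-overlapping primitives; take the origin at the lower-left of the bounding box.
Flange: 4.8 × 0.5, A = 2.4 in², y = 0.25 in, Ī = 0.05 in⁴.
Web: 0.55 × 4, A = 2.2 in², y = 2.5 in, Ī = 2.93333 in⁴.
Centroid: ȳ = ΣA·y / ΣA = 1.32609 in.
Transfer each piece to the horizontal centroidal axis using Ī + A·d² with d = y − 1.32609:
  flange: d = -1.07609 in → contributes +2.82911 in⁴
  web: d = 1.17391 in → contributes +5.96509 in⁴
Total I = 8.7942 in⁴.

I_x ≈ 8.794 in⁴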